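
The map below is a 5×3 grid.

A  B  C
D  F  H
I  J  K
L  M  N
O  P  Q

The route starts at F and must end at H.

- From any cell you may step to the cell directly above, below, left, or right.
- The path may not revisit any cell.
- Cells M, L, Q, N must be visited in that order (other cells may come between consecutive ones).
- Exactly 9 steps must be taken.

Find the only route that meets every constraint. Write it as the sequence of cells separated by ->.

F -> J -> M -> L -> O -> P -> Q -> N -> K -> H

The waypoints must appear in the order M, L, Q, N, with no cell reused.
Route from F: down 2 to M, left 1 to L, down 1 to O, right 2 to Q, up 3 to H — 9 moves in all.
Check: order respected (M at step 2, L at step 3, Q at step 6, N at step 7); 9 moves as required.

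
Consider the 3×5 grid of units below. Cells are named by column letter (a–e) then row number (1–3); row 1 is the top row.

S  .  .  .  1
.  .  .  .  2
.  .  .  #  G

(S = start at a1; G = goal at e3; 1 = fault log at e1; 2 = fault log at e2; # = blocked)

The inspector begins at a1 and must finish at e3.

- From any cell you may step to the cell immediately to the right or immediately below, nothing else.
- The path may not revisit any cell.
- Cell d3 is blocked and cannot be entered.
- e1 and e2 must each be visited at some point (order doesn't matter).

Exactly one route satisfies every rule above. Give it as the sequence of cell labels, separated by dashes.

a1 - b1 - c1 - d1 - e1 - e2 - e3

Moves only go right or down, so the column and row indices never decrease.
Route from a1: 4× right (reaching e1), 2× down (reaching e3) — 6 moves in all.
Check: all required cells visited.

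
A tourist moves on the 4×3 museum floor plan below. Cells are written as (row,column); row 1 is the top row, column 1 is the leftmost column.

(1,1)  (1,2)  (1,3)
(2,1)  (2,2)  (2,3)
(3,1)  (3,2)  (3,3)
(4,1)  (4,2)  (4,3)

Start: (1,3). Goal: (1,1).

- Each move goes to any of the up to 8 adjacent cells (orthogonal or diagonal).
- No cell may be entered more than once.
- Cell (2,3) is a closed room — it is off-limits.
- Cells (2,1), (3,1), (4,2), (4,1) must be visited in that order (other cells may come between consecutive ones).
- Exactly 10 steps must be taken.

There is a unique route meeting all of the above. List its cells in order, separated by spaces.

The waypoints must appear in the order (2,1), (3,1), (4,2), (4,1), with no cell reused.
Route from (1,3): left to (1,2), down-left to (2,1), down to (3,1), down-right to (4,2), left to (4,1), up-right to (3,2), down-right to (4,3), up to (3,3), 2× up-left (reaching (1,1)) — 10 moves in all.
Check: order respected ((2,1) at step 2, (3,1) at step 3, (4,2) at step 4, (4,1) at step 5); 10 moves as required.

(1,3) (1,2) (2,1) (3,1) (4,2) (4,1) (3,2) (4,3) (3,3) (2,2) (1,1)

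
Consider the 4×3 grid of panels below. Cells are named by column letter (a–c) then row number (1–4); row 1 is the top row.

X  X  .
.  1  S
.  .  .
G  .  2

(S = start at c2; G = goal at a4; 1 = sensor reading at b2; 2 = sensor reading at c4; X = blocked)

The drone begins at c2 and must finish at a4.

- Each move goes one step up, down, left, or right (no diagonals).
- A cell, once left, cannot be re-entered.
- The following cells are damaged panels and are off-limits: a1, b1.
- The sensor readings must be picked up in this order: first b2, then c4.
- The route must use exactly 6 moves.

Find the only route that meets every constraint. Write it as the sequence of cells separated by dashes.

c2 - b2 - b3 - c3 - c4 - b4 - a4

The waypoints must appear in the order b2, c4, with no cell reused.
Route from c2: left 1 to b2, down 1 to b3, right 1 to c3, down 1 to c4, left 2 to a4 — 6 moves in all.
Check: order respected (1 at step 1, 2 at step 4); 6 moves as required.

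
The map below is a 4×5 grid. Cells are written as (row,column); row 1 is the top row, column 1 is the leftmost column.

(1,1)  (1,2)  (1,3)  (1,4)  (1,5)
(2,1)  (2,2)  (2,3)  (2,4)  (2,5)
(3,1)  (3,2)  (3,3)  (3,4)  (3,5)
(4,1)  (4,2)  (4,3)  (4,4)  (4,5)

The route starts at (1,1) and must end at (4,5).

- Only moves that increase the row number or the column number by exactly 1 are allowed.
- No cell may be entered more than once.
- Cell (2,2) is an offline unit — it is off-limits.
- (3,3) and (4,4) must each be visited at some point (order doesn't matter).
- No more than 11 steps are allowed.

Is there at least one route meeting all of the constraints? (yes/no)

yes

One route that works: (1,1) → (2,1) → (3,1) → (3,2) → (3,3) → (4,3) → (4,4) → (4,5).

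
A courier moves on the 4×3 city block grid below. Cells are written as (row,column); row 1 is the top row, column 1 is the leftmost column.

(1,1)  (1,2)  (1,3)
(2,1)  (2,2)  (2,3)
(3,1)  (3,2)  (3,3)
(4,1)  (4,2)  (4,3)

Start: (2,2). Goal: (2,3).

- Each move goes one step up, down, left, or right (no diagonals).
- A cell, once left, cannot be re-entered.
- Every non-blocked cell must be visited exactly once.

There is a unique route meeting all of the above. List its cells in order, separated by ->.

Need to visit all 12 open cells exactly once, starting at (2,2) and ending at (2,3).
Route from (2,2): down 1 to (3,2), right 1 to (3,3), down 1 to (4,3), left 2 to (4,1), up 3 to (1,1), right 2 to (1,3), down 1 to (2,3) — 11 moves in all.
Check: all 12 open cells covered.

(2,2) -> (3,2) -> (3,3) -> (4,3) -> (4,2) -> (4,1) -> (3,1) -> (2,1) -> (1,1) -> (1,2) -> (1,3) -> (2,3)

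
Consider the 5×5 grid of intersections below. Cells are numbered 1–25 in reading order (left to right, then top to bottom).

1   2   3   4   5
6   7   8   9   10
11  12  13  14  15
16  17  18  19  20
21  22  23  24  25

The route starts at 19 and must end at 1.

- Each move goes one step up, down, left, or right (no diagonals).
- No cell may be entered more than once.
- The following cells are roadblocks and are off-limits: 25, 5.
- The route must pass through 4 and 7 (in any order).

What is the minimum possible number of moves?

Any route passes through 4 and 7 in some order between 19 and 1. Summing Manhattan distances along each leg and taking the cheapest ordering (19 → 4 → 7 → 1) gives a lower bound of 3 + 3 + 2 = 8 moves.
A route of 8 moves achieves this: 19 → 14 → 9 → 4 → 3 → 8 → 7 → 2 → 1.
Since 8 matches the lower bound, it is optimal.

8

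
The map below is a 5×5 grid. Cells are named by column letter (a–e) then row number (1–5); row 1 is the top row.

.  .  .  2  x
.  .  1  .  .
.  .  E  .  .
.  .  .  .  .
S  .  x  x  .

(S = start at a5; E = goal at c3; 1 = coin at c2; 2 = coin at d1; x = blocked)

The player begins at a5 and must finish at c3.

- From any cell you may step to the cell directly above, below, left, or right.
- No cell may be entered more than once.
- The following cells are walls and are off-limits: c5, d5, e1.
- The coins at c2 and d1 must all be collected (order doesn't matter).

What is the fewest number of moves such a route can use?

Any route passes through c2 and d1 in some order between a5 and c3. Summing Manhattan distances along each leg and taking the cheapest ordering (a5 → c2 → d1 → c3) gives a lower bound of 5 + 2 + 3 = 10 moves.
A route of 10 moves achieves this: a5 → a4 → a3 → a2 → a1 → b1 → c1 → d1 → d2 → c2 → c3.
Since 10 matches the lower bound, it is optimal.

10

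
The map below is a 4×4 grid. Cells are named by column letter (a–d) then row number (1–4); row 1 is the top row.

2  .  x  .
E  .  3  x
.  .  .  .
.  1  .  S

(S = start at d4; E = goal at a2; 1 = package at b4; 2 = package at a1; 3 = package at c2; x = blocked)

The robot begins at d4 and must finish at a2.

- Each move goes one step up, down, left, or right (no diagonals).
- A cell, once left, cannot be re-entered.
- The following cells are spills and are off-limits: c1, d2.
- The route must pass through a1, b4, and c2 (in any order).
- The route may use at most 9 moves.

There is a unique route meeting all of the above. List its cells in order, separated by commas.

d4, c4, b4, b3, c3, c2, b2, b1, a1, a2

The budget equals the shortest possible length, so every move has to be on a shortest route through the required cells.
Route from d4: 2× left (reaching b4), up to b3, right to c3, up to c2, left to b2, up to b1, left to a1, down to a2 — 9 moves in all.
Check: all required cells visited; 9 ≤ 9 moves.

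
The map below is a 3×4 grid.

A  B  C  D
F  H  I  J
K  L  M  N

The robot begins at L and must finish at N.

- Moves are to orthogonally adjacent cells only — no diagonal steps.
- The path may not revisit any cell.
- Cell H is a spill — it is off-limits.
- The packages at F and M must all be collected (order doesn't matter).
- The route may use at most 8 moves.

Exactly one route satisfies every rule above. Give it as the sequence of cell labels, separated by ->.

The 8-move cap with required stops at F, M leaves no slack for detours.
Route from L: left 1 to K, up 2 to A, right 2 to C, down 2 to M, right 1 to N — 8 moves in all.
Check: all required cells visited; 8 ≤ 8 moves.

L -> K -> F -> A -> B -> C -> I -> M -> N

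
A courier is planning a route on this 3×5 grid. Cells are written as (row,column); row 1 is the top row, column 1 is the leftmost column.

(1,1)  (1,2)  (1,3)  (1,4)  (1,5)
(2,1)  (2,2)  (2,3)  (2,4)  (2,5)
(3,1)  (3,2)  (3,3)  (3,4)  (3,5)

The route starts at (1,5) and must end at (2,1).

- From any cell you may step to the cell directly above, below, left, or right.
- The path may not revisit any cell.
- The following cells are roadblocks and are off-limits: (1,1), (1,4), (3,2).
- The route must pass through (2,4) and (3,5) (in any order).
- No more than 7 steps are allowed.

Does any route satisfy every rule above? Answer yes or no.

One route that works: (1,5) → (2,5) → (3,5) → (3,4) → (2,4) → (2,3) → (2,2) → (2,1).

yes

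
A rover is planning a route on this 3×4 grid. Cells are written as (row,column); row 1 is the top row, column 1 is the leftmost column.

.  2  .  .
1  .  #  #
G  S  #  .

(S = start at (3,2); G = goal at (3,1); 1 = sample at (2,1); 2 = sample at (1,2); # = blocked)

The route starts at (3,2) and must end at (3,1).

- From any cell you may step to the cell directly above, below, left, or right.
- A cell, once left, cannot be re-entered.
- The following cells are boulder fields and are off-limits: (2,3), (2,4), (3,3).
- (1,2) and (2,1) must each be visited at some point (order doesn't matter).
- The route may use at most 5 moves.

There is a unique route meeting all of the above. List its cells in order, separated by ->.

(3,2) -> (2,2) -> (1,2) -> (1,1) -> (2,1) -> (3,1)

Any route must reach (1,2) and (2,1) and still end at (3,1) within 5 moves, so the order of the required stops is forced.
Route from (3,2): 2× up (reaching (1,2)), left to (1,1), 2× down (reaching (3,1)) — 5 moves in all.
Check: all required cells visited; 5 ≤ 5 moves.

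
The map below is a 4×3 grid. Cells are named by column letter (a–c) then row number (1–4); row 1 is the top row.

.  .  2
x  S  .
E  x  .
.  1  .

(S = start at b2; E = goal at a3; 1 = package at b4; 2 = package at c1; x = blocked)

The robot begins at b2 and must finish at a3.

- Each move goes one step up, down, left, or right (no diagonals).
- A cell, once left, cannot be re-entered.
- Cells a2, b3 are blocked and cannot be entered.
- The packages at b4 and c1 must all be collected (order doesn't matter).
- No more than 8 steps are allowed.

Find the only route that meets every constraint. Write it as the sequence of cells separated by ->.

Any route must reach b4 and c1 and still end at a3 within 8 moves, so the order of the required stops is forced.
Route from b2: up to b1, right to c1, 3× down (reaching c4), 2× left (reaching a4), up to a3 — 8 moves in all.
Check: all required cells visited; 8 ≤ 8 moves.

b2 -> b1 -> c1 -> c2 -> c3 -> c4 -> b4 -> a4 -> a3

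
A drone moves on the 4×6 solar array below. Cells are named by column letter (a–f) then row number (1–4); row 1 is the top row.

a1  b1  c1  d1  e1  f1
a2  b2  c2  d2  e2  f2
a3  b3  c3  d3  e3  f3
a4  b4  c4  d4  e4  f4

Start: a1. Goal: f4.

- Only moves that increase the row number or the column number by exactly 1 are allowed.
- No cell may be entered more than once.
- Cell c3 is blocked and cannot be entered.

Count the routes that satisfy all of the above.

A right/down-only route from a1 to f4 makes exactly 3 down-moves and 5 right-moves in some order.
With no other constraints that would be C(8,3) = 56 routes.
Subtract routes through each blocked cell (inclusion–exclusion for overlaps): − through c3: 24 → 32.
That gives 32 routes.

32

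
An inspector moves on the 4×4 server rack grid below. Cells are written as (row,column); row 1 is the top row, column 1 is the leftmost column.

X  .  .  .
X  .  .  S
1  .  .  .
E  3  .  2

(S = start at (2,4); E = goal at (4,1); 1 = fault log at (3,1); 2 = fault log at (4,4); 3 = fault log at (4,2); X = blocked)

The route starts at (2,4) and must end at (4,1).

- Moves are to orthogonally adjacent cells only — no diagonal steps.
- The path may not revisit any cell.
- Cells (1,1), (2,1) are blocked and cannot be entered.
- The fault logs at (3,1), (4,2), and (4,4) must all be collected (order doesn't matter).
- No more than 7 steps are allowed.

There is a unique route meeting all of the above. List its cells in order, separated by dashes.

(2,4) - (3,4) - (4,4) - (4,3) - (4,2) - (3,2) - (3,1) - (4,1)

Any route must reach (3,1), (4,2), and (4,4) and still end at (4,1) within 7 moves, so the order of the required stops is forced.
Route from (2,4): down 2 to (4,4), left 2 to (4,2), up 1 to (3,2), left 1 to (3,1), down 1 to (4,1) — 7 moves in all.
Check: all required cells visited; 7 ≤ 7 moves.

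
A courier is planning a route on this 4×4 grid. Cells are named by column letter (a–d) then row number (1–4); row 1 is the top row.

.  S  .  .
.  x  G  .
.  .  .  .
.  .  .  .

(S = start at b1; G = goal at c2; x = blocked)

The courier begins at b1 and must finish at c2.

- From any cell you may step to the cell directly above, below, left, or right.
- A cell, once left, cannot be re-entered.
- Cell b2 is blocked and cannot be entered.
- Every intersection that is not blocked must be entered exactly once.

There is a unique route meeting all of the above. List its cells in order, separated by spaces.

b1 a1 a2 a3 a4 b4 b3 c3 c4 d4 d3 d2 d1 c1 c2

Need to visit all 15 open cells exactly once, starting at b1 and ending at c2.
Cell a1 has only two open neighbours (a2 and b1), so the path must pass straight through it: one of those is the cell it's entered from and the other is where it exits.
Route from b1: left to a1, 3× down (reaching a4), right to b4, up to b3, right to c3, down to c4, right to d4, 3× up (reaching d1), left to c1, down to c2 — 14 moves in all.
Check: all 15 open cells covered.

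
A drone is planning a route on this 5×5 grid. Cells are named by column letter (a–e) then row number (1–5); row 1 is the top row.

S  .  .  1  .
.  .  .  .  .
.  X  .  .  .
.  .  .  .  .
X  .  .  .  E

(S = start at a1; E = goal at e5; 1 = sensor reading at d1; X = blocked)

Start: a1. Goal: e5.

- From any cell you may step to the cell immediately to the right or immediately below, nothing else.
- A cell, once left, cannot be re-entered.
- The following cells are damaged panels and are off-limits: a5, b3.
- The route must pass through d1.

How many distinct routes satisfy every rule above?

A right/down-only route from a1 to e5 makes exactly 4 down-moves and 4 right-moves in some order.
With no other constraints that would be C(8,4) = 70 routes.
Split at d1 and multiply the segment counts (each segment already excludes blocked cells): a1→d1: 1; d1→e5: 5; product = 5.
That gives 5 routes.

5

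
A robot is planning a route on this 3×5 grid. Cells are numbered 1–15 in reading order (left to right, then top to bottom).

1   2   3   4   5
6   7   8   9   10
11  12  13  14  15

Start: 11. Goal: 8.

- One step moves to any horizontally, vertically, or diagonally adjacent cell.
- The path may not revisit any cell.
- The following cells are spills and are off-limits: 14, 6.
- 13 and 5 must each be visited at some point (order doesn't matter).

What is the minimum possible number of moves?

Any route passes through 13 and 5 in some order between 11 and 8. Summing Chebyshev distances along each leg and taking the cheapest ordering (11 → 13 → 5 → 8) gives a lower bound of 2 + 2 + 2 = 6 moves.
A route of 6 moves achieves this: 11 → 7 → 13 → 9 → 5 → 4 → 8.
Since 6 matches the lower bound, it is optimal.

6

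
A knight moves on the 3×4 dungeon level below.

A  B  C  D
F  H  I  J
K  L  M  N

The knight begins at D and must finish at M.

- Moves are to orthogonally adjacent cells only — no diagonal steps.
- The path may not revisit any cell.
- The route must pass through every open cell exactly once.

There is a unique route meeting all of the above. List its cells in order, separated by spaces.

D C B A F K L H I J N M

Need to visit all 12 open cells exactly once, starting at D and ending at M.
Cell A has only two open neighbours (F and B), so the path must pass straight through it: one of those is the cell it's entered from and the other is where it exits.
Route from D: left 3 to A, down 2 to K, right 1 to L, up 1 to H, right 2 to J, down 1 to N, left 1 to M — 11 moves in all.
Check: all 12 open cells covered.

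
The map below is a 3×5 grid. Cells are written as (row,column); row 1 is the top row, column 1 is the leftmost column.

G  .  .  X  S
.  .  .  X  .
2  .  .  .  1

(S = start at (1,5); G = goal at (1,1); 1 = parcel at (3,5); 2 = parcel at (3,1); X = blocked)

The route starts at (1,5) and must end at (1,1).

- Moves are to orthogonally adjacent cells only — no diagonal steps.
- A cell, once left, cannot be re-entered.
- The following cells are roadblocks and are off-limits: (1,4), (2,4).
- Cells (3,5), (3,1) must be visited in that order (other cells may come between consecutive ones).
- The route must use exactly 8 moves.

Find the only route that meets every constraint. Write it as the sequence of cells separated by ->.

(1,5) -> (2,5) -> (3,5) -> (3,4) -> (3,3) -> (3,2) -> (3,1) -> (2,1) -> (1,1)

The waypoints must appear in the order (3,5), (3,1), with no cell reused.
Route from (1,5): 2× down (reaching (3,5)), 4× left (reaching (3,1)), 2× up (reaching (1,1)) — 8 moves in all.
Check: order respected (1 at step 2, 2 at step 6); 8 moves as required.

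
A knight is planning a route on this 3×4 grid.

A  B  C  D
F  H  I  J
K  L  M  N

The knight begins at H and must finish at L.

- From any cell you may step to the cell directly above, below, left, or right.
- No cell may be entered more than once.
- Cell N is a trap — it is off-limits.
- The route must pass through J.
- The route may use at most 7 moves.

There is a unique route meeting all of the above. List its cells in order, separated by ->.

The budget equals the shortest possible length, so every move has to be on a shortest route through the required cells.
Route from H: up to B, 2× right (reaching D), down to J, left to I, down to M, left to L — 7 moves in all.
Check: all required cells visited; 7 ≤ 7 moves.

H -> B -> C -> D -> J -> I -> M -> L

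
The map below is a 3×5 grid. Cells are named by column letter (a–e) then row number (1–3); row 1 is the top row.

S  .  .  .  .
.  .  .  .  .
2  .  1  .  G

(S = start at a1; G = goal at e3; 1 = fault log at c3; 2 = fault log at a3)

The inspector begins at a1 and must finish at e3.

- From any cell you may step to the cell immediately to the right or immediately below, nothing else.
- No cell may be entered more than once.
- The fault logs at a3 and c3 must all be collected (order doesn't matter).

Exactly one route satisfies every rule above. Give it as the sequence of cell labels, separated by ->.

a1 -> a2 -> a3 -> b3 -> c3 -> d3 -> e3

Moves only go right or down, so the column and row indices never decrease.
Route from a1: down 2 to a3, right 4 to e3 — 6 moves in all.
Check: all required cells visited.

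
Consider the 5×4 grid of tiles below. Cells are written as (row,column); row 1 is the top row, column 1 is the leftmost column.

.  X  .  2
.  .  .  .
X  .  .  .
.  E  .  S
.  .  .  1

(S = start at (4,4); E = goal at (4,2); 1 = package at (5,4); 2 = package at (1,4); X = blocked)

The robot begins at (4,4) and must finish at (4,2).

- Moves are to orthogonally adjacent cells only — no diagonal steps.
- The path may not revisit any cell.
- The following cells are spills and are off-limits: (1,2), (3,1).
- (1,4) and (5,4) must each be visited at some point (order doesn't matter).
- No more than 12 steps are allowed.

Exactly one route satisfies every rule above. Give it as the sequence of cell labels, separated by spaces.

The 12-move cap with required stops at (1,4), (5,4) leaves no slack for detours.
Route from (4,4): down 1 to (5,4), left 1 to (5,3), up 2 to (3,3), right 1 to (3,4), up 2 to (1,4), left 1 to (1,3), down 1 to (2,3), left 1 to (2,2), down 2 to (4,2) — 12 moves in all.
Check: all required cells visited; 12 ≤ 12 moves.

(4,4) (5,4) (5,3) (4,3) (3,3) (3,4) (2,4) (1,4) (1,3) (2,3) (2,2) (3,2) (4,2)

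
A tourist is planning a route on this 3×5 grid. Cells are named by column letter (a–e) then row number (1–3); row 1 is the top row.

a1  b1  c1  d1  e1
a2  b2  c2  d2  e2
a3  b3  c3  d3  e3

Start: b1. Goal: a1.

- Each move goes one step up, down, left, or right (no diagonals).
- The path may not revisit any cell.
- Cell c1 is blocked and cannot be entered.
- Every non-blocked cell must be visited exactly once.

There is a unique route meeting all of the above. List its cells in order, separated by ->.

b1 -> b2 -> c2 -> d2 -> d1 -> e1 -> e2 -> e3 -> d3 -> c3 -> b3 -> a3 -> a2 -> a1

Need to visit all 14 open cells exactly once, starting at b1 and ending at a1.
Cell e3 has only two open neighbours (e2 and d3), so the path must pass straight through it: one of those is the cell it's entered from and the other is where it exits.
Route from b1: down 1 to b2, right 2 to d2, up 1 to d1, right 1 to e1, down 2 to e3, left 4 to a3, up 2 to a1 — 13 moves in all.
Check: all 14 open cells covered.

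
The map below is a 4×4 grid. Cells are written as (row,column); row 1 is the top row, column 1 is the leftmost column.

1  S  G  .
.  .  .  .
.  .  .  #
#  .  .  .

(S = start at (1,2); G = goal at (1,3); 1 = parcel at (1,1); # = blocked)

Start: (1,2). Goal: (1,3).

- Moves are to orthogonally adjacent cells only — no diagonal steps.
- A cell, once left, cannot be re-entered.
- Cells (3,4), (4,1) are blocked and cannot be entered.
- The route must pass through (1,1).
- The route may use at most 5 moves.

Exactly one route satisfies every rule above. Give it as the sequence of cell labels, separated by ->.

The budget equals the shortest possible length, so every move has to be on a shortest route through the required cells.
Route from (1,2): left 1 to (1,1), down 1 to (2,1), right 2 to (2,3), up 1 to (1,3) — 5 moves in all.
Check: all required cells visited; 5 ≤ 5 moves.

(1,2) -> (1,1) -> (2,1) -> (2,2) -> (2,3) -> (1,3)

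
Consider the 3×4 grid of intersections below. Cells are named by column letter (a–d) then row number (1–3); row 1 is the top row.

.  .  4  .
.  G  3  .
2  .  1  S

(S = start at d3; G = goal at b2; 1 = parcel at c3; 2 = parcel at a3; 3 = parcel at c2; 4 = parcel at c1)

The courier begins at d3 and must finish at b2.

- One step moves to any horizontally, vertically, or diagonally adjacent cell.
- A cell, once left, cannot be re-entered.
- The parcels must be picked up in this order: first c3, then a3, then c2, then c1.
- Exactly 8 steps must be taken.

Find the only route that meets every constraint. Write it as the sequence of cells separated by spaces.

d3 c3 b3 a3 a2 b1 c2 c1 b2

The waypoints must appear in the order c3, a3, c2, c1, with no cell reused.
Route from d3: 3× left (reaching a3), up to a2, up-right to b1, down-right to c2, up to c1, down-left to b2 — 8 moves in all.
Check: order respected (1 at step 1, 2 at step 3, 3 at step 6, 4 at step 7); 8 moves as required.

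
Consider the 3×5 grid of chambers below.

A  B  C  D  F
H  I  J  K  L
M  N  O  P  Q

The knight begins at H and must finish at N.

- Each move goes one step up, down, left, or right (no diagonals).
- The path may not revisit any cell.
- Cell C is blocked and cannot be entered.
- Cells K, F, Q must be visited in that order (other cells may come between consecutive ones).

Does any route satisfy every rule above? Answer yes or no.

yes

One route that works: H → I → J → K → D → F → L → Q → P → O → N.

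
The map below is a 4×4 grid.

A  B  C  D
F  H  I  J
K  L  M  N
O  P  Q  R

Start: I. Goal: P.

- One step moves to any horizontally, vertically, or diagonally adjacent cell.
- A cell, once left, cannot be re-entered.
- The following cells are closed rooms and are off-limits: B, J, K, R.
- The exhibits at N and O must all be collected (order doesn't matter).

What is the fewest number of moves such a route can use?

Any route passes through N and O in some order between I and P. Summing Chebyshev distances along each leg and taking the cheapest ordering (I → N → O → P) gives a lower bound of 1 + 3 + 1 = 5 moves.
A route of 5 moves achieves this: I → N → M → L → O → P.
Since 5 matches the lower bound, it is optimal.

5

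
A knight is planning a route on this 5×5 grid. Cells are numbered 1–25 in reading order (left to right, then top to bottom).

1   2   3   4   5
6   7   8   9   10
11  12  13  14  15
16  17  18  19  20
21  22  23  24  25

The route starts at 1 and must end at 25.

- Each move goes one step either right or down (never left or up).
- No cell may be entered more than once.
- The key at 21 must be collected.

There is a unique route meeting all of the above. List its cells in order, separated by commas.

1, 6, 11, 16, 21, 22, 23, 24, 25

Moves only go right or down, so the column and row indices never decrease.
Route from 1: 4× down (reaching 21), 4× right (reaching 25) — 8 moves in all.
Check: all required cells visited.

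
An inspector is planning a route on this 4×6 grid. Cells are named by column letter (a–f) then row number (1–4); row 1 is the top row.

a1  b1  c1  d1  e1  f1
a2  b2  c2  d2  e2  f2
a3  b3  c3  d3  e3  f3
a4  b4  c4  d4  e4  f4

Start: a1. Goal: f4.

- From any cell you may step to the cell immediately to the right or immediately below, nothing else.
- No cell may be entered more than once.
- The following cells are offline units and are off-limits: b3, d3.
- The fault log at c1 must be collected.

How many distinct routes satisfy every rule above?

A right/down-only route from a1 to f4 makes exactly 3 down-moves and 5 right-moves in some order.
With no other constraints that would be C(8,3) = 56 routes.
Split at c1 and multiply the segment counts (each segment already excludes blocked cells): a1→c1: 1; c1→f4: 11; product = 11.
That gives 11 routes.

11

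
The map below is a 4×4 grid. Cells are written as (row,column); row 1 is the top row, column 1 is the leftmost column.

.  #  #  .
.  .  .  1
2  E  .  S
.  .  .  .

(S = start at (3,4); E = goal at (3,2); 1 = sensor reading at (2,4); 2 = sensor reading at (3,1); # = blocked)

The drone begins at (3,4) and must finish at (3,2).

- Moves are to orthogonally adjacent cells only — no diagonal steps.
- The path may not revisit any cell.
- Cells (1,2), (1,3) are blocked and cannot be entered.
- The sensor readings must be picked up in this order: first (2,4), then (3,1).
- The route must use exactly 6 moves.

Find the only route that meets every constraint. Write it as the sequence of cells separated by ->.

(3,4) -> (2,4) -> (2,3) -> (2,2) -> (2,1) -> (3,1) -> (3,2)

The waypoints must appear in the order (2,4), (3,1), with no cell reused.
Route from (3,4): up to (2,4), 3× left (reaching (2,1)), down to (3,1), right to (3,2) — 6 moves in all.
Check: order respected (1 at step 1, 2 at step 5); 6 moves as required.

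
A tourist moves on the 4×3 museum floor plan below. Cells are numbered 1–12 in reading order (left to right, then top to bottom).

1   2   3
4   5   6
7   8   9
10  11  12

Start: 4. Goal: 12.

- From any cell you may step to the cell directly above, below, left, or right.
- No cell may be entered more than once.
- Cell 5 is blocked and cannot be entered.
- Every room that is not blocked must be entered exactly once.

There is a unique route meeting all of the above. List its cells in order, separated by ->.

Need to visit all 11 open cells exactly once, starting at 4 and ending at 12.
Route from 4: up 1 to 1, right 2 to 3, down 2 to 9, left 2 to 7, down 1 to 10, right 2 to 12 — 10 moves in all.
Check: all 11 open cells covered.

4 -> 1 -> 2 -> 3 -> 6 -> 9 -> 8 -> 7 -> 10 -> 11 -> 12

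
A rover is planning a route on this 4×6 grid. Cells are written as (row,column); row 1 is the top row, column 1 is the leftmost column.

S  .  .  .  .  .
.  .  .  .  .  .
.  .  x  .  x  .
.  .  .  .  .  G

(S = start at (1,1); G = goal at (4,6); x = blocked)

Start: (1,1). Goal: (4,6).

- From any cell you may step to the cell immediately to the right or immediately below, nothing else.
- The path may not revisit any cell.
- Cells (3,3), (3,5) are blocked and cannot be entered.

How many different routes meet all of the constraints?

14

A right/down-only route from (1,1) to (4,6) makes exactly 3 down-moves and 5 right-moves in some order.
With no other constraints that would be C(8,3) = 56 routes.
Subtract routes through each blocked cell (inclusion–exclusion for overlaps): − through (3,3): 24 − through (3,5): 30 + through (3,3)&(3,5): 12 → 14.
That gives 14 routes.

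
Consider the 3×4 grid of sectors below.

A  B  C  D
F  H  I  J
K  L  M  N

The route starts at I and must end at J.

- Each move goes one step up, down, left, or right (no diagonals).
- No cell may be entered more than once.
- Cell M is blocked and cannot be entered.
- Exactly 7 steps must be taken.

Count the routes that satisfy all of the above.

1

Need simple routes of exactly 7 moves from I to J (Manhattan distance 1, so 3 moves are spent on a detour and 3 undoing it).
Enumerating: I H F A B C D J.
That gives 1 route.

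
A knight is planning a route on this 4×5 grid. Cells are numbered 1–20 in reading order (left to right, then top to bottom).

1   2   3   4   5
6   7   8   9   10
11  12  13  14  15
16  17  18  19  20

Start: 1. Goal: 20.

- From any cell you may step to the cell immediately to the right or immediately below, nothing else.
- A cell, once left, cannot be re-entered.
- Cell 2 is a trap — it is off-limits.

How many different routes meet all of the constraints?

A right/down-only route from 1 to 20 makes exactly 3 down-moves and 4 right-moves in some order.
With no other constraints that would be C(7,3) = 35 routes.
Subtract routes through each blocked cell (inclusion–exclusion for overlaps): − through 2: 20 → 15.
That gives 15 routes.

15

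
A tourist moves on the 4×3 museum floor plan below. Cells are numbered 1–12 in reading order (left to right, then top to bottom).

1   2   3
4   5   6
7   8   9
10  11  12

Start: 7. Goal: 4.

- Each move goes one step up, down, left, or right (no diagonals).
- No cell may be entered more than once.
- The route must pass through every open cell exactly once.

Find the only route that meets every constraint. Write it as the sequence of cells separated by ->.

7 -> 10 -> 11 -> 12 -> 9 -> 8 -> 5 -> 6 -> 3 -> 2 -> 1 -> 4

Need to visit all 12 open cells exactly once, starting at 7 and ending at 4.
Route from 7: down to 10, 2× right (reaching 12), up to 9, left to 8, up to 5, right to 6, up to 3, 2× left (reaching 1), down to 4 — 11 moves in all.
Check: all 12 open cells covered.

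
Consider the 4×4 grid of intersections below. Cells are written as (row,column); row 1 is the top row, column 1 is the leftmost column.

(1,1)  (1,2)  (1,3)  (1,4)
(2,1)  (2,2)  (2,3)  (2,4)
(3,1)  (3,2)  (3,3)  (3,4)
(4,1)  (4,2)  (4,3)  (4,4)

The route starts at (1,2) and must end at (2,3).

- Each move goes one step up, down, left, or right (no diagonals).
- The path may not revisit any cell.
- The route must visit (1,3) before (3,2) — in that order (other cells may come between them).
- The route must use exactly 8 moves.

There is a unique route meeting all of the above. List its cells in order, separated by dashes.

The waypoints must appear in the order (1,3), (3,2), with no cell reused.
Route from (1,2): 2× right (reaching (1,4)), 2× down (reaching (3,4)), 2× left (reaching (3,2)), up to (2,2), right to (2,3) — 8 moves in all.
Check: order respected ((1,3) at step 1, (3,2) at step 6); 8 moves as required.

(1,2) - (1,3) - (1,4) - (2,4) - (3,4) - (3,3) - (3,2) - (2,2) - (2,3)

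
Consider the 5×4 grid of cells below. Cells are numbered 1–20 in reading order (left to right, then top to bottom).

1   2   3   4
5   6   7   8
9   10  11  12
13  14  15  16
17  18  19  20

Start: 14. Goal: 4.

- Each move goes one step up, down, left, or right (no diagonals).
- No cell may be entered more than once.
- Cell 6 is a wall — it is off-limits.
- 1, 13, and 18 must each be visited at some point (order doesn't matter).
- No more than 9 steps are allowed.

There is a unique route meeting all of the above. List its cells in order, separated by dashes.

The 9-move cap with required stops at 1, 13, 18 leaves no slack for detours.
Route from 14: down 1 to 18, left 1 to 17, up 4 to 1, right 3 to 4 — 9 moves in all.
Check: all required cells visited; 9 ≤ 9 moves.

14 - 18 - 17 - 13 - 9 - 5 - 1 - 2 - 3 - 4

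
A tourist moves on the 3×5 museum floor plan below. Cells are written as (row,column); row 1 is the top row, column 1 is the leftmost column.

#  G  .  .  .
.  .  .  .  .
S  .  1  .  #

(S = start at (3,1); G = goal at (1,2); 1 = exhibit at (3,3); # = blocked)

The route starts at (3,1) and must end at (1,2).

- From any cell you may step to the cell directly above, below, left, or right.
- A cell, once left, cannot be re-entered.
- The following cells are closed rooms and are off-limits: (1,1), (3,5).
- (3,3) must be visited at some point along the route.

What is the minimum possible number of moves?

5

Any route passes through (3,3) somewhere between (3,1) and (1,2). Summing Manhattan distances along the two legs ((3,1) → (3,3) → (1,2)) gives a lower bound of 2 + 3 = 5 moves.
A route of 5 moves achieves this: (3,1) → (3,2) → (3,3) → (2,3) → (1,3) → (1,2).
Since 5 matches the lower bound, it is optimal.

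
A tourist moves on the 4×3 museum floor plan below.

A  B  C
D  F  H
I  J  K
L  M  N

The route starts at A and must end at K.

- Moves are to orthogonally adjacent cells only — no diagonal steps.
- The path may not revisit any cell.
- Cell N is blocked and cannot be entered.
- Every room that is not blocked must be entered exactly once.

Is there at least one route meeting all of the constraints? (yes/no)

yes

One route that works: A → D → I → L → M → J → F → B → C → H → K.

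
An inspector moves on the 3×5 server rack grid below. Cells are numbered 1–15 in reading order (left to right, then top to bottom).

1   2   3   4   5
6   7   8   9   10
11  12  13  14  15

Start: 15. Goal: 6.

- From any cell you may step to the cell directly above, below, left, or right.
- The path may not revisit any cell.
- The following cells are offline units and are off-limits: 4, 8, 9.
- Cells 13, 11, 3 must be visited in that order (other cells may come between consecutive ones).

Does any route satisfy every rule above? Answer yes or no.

no

3 must be visited but has only one open neighbour (2), and it is neither the start nor the goal — the route would have to enter and leave through 2, re-entering it.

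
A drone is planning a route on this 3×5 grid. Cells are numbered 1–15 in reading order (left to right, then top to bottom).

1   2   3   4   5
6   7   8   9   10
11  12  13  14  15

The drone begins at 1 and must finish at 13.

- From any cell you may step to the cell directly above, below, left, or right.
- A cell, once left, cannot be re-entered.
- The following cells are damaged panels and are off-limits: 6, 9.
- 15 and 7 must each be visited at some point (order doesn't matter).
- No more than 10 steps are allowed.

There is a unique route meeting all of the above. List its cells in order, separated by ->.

The 10-move cap with required stops at 15, 7 leaves no slack for detours.
Route from 1: right to 2, down to 7, right to 8, up to 3, 2× right (reaching 5), 2× down (reaching 15), 2× left (reaching 13) — 10 moves in all.
Check: all required cells visited; 10 ≤ 10 moves.

1 -> 2 -> 7 -> 8 -> 3 -> 4 -> 5 -> 10 -> 15 -> 14 -> 13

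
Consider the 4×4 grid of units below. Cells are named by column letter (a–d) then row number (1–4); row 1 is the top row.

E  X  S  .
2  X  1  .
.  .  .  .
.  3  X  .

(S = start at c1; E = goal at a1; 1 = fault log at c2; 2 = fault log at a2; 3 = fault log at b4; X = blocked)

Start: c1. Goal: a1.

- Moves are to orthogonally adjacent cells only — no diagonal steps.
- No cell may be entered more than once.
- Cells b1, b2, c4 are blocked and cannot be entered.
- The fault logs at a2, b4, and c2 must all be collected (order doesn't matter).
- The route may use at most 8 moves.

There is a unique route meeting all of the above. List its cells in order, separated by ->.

Any route must reach a2, b4, and c2 and still end at a1 within 8 moves, so the order of the required stops is forced.
Route from c1: down 2 to c3, left 1 to b3, down 1 to b4, left 1 to a4, up 3 to a1 — 8 moves in all.
Check: all required cells visited; 8 ≤ 8 moves.

c1 -> c2 -> c3 -> b3 -> b4 -> a4 -> a3 -> a2 -> a1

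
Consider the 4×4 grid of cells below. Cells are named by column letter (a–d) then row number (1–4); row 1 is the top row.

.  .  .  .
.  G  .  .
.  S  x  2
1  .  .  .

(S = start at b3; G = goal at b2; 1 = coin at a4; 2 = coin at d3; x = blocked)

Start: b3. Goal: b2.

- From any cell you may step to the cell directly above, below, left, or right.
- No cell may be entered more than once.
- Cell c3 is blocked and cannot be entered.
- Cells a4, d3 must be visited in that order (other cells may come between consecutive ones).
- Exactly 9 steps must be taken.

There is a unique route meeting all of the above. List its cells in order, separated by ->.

The waypoints must appear in the order a4, d3, with no cell reused.
Route from b3: left to a3, down to a4, 3× right (reaching d4), 2× up (reaching d2), 2× left (reaching b2) — 9 moves in all.
Check: order respected (1 at step 2, 2 at step 6); 9 moves as required.

b3 -> a3 -> a4 -> b4 -> c4 -> d4 -> d3 -> d2 -> c2 -> b2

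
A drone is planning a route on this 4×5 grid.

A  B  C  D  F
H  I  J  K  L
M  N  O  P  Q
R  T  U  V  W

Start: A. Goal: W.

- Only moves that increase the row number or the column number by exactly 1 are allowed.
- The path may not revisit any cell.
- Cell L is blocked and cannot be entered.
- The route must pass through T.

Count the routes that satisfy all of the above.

A right/down-only route from A to W makes exactly 3 down-moves and 4 right-moves in some order.
With no other constraints that would be C(7,3) = 35 routes.
Split at T and multiply the segment counts (each segment already excludes blocked cells): A→T: 4; T→W: 1; product = 4.
That gives 4 routes.

4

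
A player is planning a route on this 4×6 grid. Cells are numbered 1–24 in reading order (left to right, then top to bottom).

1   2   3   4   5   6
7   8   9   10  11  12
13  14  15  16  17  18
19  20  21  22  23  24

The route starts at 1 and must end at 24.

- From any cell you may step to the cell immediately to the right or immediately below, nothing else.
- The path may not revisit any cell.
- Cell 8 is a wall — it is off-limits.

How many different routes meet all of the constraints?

26

A right/down-only route from 1 to 24 makes exactly 3 down-moves and 5 right-moves in some order.
With no other constraints that would be C(8,3) = 56 routes.
Subtract routes through each blocked cell (inclusion–exclusion for overlaps): − through 8: 30 → 26.
That gives 26 routes.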